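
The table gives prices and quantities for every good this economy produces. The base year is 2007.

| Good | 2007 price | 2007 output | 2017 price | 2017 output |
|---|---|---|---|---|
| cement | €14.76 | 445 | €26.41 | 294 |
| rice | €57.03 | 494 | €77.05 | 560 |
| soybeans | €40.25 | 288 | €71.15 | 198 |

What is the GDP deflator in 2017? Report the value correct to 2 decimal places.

146.91

Nominal GDP 2017 = 26.41·294 + 77.05·560 + 71.15·198 = 65000.24.
Real GDP 2017 (at 2007 prices) = 14.76·294 + 57.03·560 + 40.25·198 = 44245.74.
Deflator = Nominal/Real × 100 = 65000.24/44245.74 × 100 = 146.907.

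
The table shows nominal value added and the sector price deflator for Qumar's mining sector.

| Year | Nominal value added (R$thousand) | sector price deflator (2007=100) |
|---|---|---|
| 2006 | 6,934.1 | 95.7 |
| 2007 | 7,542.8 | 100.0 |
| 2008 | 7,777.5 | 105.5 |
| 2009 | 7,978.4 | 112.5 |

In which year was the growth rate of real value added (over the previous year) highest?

2007

2007: real = 7542.8/1.000 = 7542.80; growth vs 2006 (7245.66) = 4.10%.
2008: real = 7777.5/1.055 = 7372.04; growth vs 2007 (7542.80) = -2.26%.
2009: real = 7978.4/1.125 = 7091.91; growth vs 2008 (7372.04) = -3.80%.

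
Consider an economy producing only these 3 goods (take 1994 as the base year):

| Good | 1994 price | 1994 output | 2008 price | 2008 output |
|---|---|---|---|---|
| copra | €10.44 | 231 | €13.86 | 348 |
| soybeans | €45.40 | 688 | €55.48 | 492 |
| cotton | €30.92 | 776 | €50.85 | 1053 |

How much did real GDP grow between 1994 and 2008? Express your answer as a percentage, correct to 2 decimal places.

1.54%

Real GDP 1994 = Nominal GDP 1994 = 10.44·231 + 45.40·688 + 30.92·776 = 57640.76.
Real GDP 2008 (at 1994 prices) = 10.44·348 + 45.40·492 + 30.92·1053 = 58528.68.
Real growth = 58528.68/57640.76 − 1 = 0.0154.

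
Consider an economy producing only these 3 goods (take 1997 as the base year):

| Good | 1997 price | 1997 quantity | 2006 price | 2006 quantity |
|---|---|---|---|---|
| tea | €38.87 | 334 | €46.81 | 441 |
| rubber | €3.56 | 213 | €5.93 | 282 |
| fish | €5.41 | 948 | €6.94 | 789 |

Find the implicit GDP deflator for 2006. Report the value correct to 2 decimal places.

Nominal GDP 2006 = 46.81·441 + 5.93·282 + 6.94·789 = 27791.13.
Real GDP 2006 (at 1997 prices) = 38.87·441 + 3.56·282 + 5.41·789 = 22414.08.
Deflator = Nominal/Real × 100 = 27791.13/22414.08 × 100 = 123.990.

123.99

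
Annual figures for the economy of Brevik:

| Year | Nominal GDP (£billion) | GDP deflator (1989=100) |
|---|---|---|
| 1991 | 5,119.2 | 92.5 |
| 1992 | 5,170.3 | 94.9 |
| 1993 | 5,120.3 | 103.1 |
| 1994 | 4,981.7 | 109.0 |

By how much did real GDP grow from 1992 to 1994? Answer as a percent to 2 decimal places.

-16.11%

Real GDP 1992 = 5170.3/0.949 = 5448.16.
Real GDP 1994 = 4981.7/1.090 = 4570.37.
Change = 4570.37/5448.16 − 1 = -0.1611.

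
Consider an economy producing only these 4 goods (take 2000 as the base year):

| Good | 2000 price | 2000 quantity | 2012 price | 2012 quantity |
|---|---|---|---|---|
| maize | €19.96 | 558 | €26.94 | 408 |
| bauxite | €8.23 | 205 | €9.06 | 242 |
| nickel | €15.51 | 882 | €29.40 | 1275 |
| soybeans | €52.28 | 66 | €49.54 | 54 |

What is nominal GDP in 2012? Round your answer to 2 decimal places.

Nominal GDP 2012 = Σ (p_2012 × q_2012) = 26.94·408 + 9.06·242 + 29.40·1275 + 49.54·54 = 53344.20.

€53344.20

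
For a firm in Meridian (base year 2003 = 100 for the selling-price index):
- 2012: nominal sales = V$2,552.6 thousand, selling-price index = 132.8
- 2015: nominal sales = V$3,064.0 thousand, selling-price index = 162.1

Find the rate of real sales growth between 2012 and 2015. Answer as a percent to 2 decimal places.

Deflate each year: 2012 → 2552.6/1.328 = 1922.14; 2015 → 3064.0/1.621 = 1890.19.
So real sales changed by 1890.19/1922.14 − 1 = -0.0166, i.e. -1.66%.

-1.66%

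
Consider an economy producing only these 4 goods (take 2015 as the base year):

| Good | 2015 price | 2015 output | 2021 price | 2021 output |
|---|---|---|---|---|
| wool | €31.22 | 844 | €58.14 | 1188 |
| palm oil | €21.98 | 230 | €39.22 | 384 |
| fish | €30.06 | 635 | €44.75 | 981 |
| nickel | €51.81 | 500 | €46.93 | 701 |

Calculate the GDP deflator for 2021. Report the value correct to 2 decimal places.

Nominal GDP 2021 = 58.14·1188 + 39.22·384 + 44.75·981 + 46.93·701 = 160928.48.
Real GDP 2021 (at 2015 prices) = 31.22·1188 + 21.98·384 + 30.06·981 + 51.81·701 = 111337.35.
Deflator = Nominal/Real × 100 = 160928.48/111337.35 × 100 = 144.541.

144.54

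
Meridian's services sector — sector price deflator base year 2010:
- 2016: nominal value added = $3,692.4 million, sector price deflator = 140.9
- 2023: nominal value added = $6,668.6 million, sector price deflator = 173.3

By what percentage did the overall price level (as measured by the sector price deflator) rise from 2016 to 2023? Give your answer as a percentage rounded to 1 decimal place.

Price-level change = 173.3 / 140.9 − 1 = 0.2300.

23.0%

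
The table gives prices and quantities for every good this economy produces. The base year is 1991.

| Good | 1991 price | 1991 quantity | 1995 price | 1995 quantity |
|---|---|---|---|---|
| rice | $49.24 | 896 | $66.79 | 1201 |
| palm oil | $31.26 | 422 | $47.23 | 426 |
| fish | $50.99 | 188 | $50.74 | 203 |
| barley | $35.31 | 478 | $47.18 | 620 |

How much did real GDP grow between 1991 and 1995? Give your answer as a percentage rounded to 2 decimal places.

24.97%

Real GDP 1991 = Nominal GDP 1991 = 49.24·896 + 31.26·422 + 50.99·188 + 35.31·478 = 83775.06.
Real GDP 1995 (at 1991 prices) = 49.24·1201 + 31.26·426 + 50.99·203 + 35.31·620 = 104697.17.
Real growth = 104697.17/83775.06 − 1 = 0.2497.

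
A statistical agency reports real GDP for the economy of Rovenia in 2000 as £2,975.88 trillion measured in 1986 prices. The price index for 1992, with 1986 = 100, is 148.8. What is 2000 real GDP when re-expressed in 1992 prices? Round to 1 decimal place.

Real GDP in 1992 prices = Real GDP in 1986 prices × (P_1992/P_1986) = 2975.88 × 1.488 = 4428.11.

£4,428.1 trillion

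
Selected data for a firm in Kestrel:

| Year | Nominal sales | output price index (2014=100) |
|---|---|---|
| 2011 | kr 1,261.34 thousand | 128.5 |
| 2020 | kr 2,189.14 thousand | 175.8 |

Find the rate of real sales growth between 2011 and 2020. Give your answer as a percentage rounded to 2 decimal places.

Real sales 2011 = 1261.34 / 1.285 = 981.59.
Real sales 2020 = 2189.14 / 1.758 = 1245.24.
Real growth = 1245.24 / 981.59 − 1 = 0.2686.

26.86%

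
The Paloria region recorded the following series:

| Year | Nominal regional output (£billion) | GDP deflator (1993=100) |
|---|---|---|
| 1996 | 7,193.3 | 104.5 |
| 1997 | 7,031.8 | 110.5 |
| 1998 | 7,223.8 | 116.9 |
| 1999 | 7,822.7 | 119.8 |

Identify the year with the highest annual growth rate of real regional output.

1999

1997: real = 7031.8/1.105 = 6363.62; growth vs 1996 (6883.54) = -7.55%.
1998: real = 7223.8/1.169 = 6179.47; growth vs 1997 (6363.62) = -2.89%.
1999: real = 7822.7/1.198 = 6529.80; growth vs 1998 (6179.47) = 5.67%.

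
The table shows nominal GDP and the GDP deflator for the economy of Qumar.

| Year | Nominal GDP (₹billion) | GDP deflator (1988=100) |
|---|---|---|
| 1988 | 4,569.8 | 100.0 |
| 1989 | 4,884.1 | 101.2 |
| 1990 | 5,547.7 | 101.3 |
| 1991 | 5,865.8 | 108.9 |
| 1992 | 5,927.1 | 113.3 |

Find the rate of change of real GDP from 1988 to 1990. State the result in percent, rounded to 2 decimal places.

19.84%

Real GDP 1988 = 4569.8/1.000 = 4569.80.
Real GDP 1990 = 5547.7/1.013 = 5476.51.
Change = 5476.51/4569.80 − 1 = 0.1984.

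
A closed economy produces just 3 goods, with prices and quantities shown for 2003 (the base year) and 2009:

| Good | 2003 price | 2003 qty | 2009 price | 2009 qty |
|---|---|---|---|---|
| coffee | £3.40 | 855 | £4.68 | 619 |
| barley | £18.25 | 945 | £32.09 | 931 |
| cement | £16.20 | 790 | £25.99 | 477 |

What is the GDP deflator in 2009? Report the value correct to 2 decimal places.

Nominal GDP 2009 = 4.68·619 + 32.09·931 + 25.99·477 = 45169.94.
Real GDP 2009 (at 2003 prices) = 3.40·619 + 18.25·931 + 16.20·477 = 26822.75.
Deflator = Nominal/Real × 100 = 45169.94/26822.75 × 100 = 168.402.

168.40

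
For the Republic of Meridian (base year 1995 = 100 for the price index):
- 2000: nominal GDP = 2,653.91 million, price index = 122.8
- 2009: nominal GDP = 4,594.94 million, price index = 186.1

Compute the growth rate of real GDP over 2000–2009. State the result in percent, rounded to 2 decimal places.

14.25%

Deflate each year: 2000 → 2653.91/1.228 = 2161.16; 2009 → 4594.94/1.861 = 2469.07.
So real GDP changed by 2469.07/2161.16 − 1 = 0.1425, i.e. 14.25%.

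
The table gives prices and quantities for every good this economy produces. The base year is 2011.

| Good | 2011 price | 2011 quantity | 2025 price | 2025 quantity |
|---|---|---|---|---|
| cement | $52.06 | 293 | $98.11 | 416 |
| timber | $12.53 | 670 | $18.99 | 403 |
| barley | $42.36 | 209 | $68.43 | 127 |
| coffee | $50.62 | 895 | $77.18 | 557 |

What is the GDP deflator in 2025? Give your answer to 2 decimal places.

166.13

Nominal GDP 2025 = 98.11·416 + 18.99·403 + 68.43·127 + 77.18·557 = 100146.60.
Real GDP 2025 (at 2011 prices) = 52.06·416 + 12.53·403 + 42.36·127 + 50.62·557 = 60281.61.
Deflator = Nominal/Real × 100 = 100146.60/60281.61 × 100 = 166.131.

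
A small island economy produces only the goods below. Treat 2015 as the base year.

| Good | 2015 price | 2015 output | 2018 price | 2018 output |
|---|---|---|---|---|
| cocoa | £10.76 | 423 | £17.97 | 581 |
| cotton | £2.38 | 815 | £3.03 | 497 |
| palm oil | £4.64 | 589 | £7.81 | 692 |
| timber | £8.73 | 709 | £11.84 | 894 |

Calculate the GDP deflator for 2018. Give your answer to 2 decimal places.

151.42

Nominal GDP 2018 = 17.97·581 + 3.03·497 + 7.81·692 + 11.84·894 = 27935.96.
Real GDP 2018 (at 2015 prices) = 10.76·581 + 2.38·497 + 4.64·692 + 8.73·894 = 18449.92.
Deflator = Nominal/Real × 100 = 27935.96/18449.92 × 100 = 151.415.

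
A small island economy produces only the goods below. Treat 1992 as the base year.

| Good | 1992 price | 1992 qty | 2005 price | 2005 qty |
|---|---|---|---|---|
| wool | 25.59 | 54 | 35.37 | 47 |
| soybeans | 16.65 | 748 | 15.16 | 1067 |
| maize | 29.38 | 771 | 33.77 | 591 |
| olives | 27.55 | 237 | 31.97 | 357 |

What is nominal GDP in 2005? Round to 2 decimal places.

49209.47

Nominal GDP 2005 = Σ (p_2005 × q_2005) = 35.37·47 + 15.16·1067 + 33.77·591 + 31.97·357 = 49209.47.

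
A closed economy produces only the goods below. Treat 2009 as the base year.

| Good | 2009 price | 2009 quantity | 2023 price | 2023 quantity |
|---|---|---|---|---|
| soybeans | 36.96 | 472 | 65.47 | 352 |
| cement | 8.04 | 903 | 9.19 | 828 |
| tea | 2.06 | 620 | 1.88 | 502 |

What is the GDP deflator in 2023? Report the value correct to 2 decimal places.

152.64

Nominal GDP 2023 = 65.47·352 + 9.19·828 + 1.88·502 = 31598.52.
Real GDP 2023 (at 2009 prices) = 36.96·352 + 8.04·828 + 2.06·502 = 20701.16.
Deflator = Nominal/Real × 100 = 31598.52/20701.16 × 100 = 152.641.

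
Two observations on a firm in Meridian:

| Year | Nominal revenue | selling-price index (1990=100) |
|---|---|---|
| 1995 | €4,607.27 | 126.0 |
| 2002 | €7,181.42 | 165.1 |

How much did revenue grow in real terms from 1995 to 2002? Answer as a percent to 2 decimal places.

Real revenue 1995 = 4607.27 / 1.260 = 3656.56.
Real revenue 2002 = 7181.42 / 1.651 = 4349.74.
Real growth = 4349.74 / 3656.56 − 1 = 0.1896.

18.96%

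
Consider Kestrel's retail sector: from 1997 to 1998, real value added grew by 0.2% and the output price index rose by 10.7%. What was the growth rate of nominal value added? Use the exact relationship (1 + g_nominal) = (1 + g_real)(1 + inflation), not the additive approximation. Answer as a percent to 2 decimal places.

(1 + g_nom) = (1 + g_real)(1 + π) = 1.0020 × 1.1070 = 1.10921.

10.92%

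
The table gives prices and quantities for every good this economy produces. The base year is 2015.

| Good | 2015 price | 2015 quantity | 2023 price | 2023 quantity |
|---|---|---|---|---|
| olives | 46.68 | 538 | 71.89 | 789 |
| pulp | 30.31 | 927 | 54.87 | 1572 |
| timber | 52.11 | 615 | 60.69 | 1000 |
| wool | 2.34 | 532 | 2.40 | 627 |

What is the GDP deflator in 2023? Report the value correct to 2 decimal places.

148.62

Nominal GDP 2023 = 71.89·789 + 54.87·1572 + 60.69·1000 + 2.40·627 = 205171.65.
Real GDP 2023 (at 2015 prices) = 46.68·789 + 30.31·1572 + 52.11·1000 + 2.34·627 = 138055.02.
Deflator = Nominal/Real × 100 = 205171.65/138055.02 × 100 = 148.616.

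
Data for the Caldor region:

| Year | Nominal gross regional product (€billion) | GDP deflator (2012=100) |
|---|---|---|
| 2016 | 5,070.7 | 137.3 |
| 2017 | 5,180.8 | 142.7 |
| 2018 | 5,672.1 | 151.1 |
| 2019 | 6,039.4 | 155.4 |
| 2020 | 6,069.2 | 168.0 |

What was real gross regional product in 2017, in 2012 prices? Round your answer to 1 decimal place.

Real gross regional product 2017 = 5180.8 / 1.427 = 3630.55.

€3,630.6 billion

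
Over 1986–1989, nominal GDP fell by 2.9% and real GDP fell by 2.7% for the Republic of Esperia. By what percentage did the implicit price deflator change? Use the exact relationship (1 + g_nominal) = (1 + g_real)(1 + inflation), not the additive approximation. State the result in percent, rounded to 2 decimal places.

-0.21%

(1 + g_nom) = (1 + g_real)(1 + π), so π = 0.9710 / 0.9730 − 1 = -0.00206.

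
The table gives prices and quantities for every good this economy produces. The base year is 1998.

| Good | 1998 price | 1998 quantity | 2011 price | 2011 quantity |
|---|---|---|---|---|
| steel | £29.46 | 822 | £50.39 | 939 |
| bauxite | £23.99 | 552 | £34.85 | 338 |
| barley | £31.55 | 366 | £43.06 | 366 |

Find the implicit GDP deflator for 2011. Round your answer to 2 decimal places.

Nominal GDP 2011 = 50.39·939 + 34.85·338 + 43.06·366 = 74855.47.
Real GDP 2011 (at 1998 prices) = 29.46·939 + 23.99·338 + 31.55·366 = 47318.86.
Deflator = Nominal/Real × 100 = 74855.47/47318.86 × 100 = 158.194.

158.19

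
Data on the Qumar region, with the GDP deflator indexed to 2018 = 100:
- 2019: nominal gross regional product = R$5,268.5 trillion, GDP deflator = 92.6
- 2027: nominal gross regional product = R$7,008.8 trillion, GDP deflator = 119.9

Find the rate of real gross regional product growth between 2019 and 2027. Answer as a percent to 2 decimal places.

Real gross regional product 2019 = 5268.5 / 0.926 = 5689.52.
Real gross regional product 2027 = 7008.8 / 1.199 = 5845.54.
Real growth = 5845.54 / 5689.52 − 1 = 0.0274.

2.74%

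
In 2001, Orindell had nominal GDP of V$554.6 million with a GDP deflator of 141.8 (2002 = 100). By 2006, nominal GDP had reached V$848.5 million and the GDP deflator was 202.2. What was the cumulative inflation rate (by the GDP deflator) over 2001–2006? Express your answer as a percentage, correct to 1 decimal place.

Price-level change = 202.2 / 141.8 − 1 = 0.4260.

42.6%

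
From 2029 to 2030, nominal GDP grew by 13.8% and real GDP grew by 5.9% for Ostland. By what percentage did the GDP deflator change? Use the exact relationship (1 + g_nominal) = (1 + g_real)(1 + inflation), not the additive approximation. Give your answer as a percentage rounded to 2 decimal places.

7.46%

(1 + g_nom) = (1 + g_real)(1 + π), so π = 1.1380 / 1.0590 − 1 = 0.07460.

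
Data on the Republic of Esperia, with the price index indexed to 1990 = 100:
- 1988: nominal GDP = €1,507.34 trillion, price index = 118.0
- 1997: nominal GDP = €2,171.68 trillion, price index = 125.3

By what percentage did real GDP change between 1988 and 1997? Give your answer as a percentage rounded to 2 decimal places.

Real GDP 1988 = 1507.34 / 1.180 = 1277.41.
Real GDP 1997 = 2171.68 / 1.253 = 1733.18.
Real growth = 1733.18 / 1277.41 − 1 = 0.3568.

35.68%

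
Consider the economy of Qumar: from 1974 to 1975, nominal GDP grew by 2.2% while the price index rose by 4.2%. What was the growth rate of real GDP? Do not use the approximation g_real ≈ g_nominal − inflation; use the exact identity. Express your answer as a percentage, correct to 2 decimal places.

-1.92%

(1 + g_nom) = (1 + g_real)(1 + π), so g_real = 1.0220 / 1.0420 − 1 = -0.01919.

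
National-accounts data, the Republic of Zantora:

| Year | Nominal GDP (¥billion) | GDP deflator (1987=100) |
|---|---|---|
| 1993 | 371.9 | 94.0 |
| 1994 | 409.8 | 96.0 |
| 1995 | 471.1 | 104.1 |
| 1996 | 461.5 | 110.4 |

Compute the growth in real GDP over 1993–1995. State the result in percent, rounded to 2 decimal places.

14.38%

Real GDP 1993 = 371.9/0.940 = 395.64.
Real GDP 1995 = 471.1/1.041 = 452.55.
Change = 452.55/395.64 − 1 = 0.1438.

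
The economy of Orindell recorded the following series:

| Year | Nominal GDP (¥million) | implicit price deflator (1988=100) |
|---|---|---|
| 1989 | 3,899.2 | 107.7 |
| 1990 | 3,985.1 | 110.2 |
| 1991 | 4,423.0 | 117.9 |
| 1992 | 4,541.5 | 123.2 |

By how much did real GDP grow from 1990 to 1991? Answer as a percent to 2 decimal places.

3.74%

Real GDP 1990 = 3985.1/1.102 = 3616.24.
Real GDP 1991 = 4423.0/1.179 = 3751.48.
Change = 3751.48/3616.24 − 1 = 0.0374.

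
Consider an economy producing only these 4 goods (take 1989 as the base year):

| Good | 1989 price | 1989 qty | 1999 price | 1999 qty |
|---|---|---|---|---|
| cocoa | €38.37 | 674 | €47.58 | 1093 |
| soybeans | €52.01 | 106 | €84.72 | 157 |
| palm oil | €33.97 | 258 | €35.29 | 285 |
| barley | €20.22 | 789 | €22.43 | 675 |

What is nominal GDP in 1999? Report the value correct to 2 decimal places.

€90503.88

Nominal GDP 1999 = Σ (p_1999 × q_1999) = 47.58·1093 + 84.72·157 + 35.29·285 + 22.43·675 = 90503.88.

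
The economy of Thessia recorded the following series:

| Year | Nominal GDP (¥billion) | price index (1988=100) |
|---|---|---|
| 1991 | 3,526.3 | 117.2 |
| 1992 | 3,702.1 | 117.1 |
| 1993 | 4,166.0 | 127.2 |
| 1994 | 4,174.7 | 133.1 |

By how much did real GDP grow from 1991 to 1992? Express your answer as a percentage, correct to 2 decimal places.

Real GDP 1991 = 3526.3/1.172 = 3008.79.
Real GDP 1992 = 3702.1/1.171 = 3161.49.
Change = 3161.49/3008.79 − 1 = 0.0508.

5.08%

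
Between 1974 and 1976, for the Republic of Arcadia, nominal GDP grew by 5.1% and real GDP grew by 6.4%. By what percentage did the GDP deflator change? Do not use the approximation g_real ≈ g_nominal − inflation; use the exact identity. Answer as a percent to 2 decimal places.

(1 + g_nom) = (1 + g_real)(1 + π), so π = 1.0510 / 1.0640 − 1 = -0.01222.

-1.22%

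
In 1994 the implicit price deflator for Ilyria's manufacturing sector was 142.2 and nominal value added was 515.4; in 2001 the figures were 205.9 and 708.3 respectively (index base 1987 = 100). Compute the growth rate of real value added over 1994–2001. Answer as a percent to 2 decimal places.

-5.09%

Deflate each year: 1994 → 515.4/1.422 = 362.45; 2001 → 708.3/2.059 = 344.00.
So real value added changed by 344.00/362.45 − 1 = -0.0509, i.e. -5.09%.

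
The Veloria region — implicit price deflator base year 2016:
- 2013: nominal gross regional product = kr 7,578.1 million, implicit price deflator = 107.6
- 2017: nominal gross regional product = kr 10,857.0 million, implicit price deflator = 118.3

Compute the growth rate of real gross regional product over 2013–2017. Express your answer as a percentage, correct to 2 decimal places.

Real gross regional product 2013 = 7578.1 / 1.076 = 7042.84.
Real gross regional product 2017 = 10857.0 / 1.183 = 9177.51.
Real growth = 9177.51 / 7042.84 − 1 = 0.3031.

30.31%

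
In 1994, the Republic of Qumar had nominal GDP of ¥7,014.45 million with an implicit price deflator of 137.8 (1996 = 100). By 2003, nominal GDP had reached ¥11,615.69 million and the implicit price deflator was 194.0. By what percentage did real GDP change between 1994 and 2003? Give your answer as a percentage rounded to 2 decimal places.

17.62%

Deflate each year: 1994 → 7014.45/1.378 = 5090.31; 2003 → 11615.69/1.940 = 5987.47.
So real GDP changed by 5987.47/5090.31 − 1 = 0.1762, i.e. 17.62%.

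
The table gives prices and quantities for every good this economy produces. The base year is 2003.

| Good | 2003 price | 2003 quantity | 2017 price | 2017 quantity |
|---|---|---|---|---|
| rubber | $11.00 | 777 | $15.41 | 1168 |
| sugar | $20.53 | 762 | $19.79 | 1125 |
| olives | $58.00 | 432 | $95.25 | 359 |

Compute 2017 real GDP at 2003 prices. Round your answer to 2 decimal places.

$56766.25

Real GDP 2017 = Σ (p_2003 × q_2017) = 11.00·1168 + 20.53·1125 + 58.00·359 = 56766.25.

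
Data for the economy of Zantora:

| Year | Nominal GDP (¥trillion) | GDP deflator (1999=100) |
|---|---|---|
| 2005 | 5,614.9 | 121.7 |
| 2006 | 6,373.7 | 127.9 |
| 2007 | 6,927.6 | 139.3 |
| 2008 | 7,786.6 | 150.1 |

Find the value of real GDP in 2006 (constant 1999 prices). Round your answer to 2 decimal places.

Real GDP 2006 = 6373.7 / 1.279 = 4983.35.

¥4,983.35 trillion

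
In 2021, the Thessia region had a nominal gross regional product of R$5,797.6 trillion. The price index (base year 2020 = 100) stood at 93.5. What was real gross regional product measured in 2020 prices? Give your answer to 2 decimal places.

R$6,200.64 trillion

Real gross regional product = Nominal / (price index/100) = 5797.6 / 0.935 = 6200.64.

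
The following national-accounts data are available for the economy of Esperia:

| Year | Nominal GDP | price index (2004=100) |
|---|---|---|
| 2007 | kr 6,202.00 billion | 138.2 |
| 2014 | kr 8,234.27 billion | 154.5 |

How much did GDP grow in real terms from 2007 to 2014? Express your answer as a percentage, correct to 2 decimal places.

18.76%

Deflate each year: 2007 → 6202.00/1.382 = 4487.70; 2014 → 8234.27/1.545 = 5329.62.
So real GDP changed by 5329.62/4487.70 − 1 = 0.1876, i.e. 18.76%.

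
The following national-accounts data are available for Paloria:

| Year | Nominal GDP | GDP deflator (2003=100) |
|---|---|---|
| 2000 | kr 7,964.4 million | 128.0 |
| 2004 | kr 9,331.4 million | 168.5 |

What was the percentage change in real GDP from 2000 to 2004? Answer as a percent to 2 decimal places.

Real GDP 2000 = 7964.4 / 1.280 = 6222.19.
Real GDP 2004 = 9331.4 / 1.685 = 5537.92.
Real growth = 5537.92 / 6222.19 − 1 = -0.1100.

-11.00%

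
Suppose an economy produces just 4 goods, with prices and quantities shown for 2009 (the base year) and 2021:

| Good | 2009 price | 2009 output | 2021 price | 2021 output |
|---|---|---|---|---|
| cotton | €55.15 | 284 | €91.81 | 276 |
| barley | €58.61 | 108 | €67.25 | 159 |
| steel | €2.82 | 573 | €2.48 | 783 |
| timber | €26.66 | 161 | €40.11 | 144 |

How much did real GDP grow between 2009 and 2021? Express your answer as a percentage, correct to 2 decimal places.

9.63%

Real GDP 2009 = Nominal GDP 2009 = 55.15·284 + 58.61·108 + 2.82·573 + 26.66·161 = 27900.60.
Real GDP 2021 (at 2009 prices) = 55.15·276 + 58.61·159 + 2.82·783 + 26.66·144 = 30587.49.
Real growth = 30587.49/27900.60 − 1 = 0.0963.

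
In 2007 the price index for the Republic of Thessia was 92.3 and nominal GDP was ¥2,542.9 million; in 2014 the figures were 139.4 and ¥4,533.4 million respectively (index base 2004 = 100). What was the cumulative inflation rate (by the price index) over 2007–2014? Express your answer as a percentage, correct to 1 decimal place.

Price-level change = 139.4 / 92.3 − 1 = 0.5103.

51.0%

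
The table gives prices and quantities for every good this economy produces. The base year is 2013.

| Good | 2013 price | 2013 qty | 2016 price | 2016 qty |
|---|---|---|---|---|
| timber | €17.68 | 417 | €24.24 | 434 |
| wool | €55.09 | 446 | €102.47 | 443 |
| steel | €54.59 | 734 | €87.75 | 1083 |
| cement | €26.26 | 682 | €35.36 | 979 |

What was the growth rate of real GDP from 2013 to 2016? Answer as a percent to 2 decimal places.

30.01%

Real GDP 2013 = Nominal GDP 2013 = 17.68·417 + 55.09·446 + 54.59·734 + 26.26·682 = 89921.08.
Real GDP 2016 (at 2013 prices) = 17.68·434 + 55.09·443 + 54.59·1083 + 26.26·979 = 116907.50.
Real growth = 116907.50/89921.08 − 1 = 0.3001.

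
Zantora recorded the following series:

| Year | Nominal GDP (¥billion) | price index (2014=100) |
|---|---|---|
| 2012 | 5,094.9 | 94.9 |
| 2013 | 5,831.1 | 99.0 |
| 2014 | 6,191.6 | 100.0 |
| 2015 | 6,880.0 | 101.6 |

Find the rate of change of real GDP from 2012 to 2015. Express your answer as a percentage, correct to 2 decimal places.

26.13%

Real GDP 2012 = 5094.9/0.949 = 5368.70.
Real GDP 2015 = 6880.0/1.016 = 6771.65.
Change = 6771.65/5368.70 − 1 = 0.2613.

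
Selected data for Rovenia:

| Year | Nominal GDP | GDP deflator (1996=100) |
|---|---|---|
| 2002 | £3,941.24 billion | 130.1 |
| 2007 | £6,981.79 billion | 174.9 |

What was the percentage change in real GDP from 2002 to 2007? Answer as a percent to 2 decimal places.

31.77%

Deflate each year: 2002 → 3941.24/1.301 = 3029.39; 2007 → 6981.79/1.749 = 3991.88.
So real GDP changed by 3991.88/3029.39 − 1 = 0.3177, i.e. 31.77%.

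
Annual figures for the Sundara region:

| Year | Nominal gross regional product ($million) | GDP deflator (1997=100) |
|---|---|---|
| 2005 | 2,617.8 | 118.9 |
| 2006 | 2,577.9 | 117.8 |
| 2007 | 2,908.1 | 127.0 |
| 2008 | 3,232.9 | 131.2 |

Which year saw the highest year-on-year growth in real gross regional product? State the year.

2006: real = 2577.9/1.178 = 2188.37; growth vs 2005 (2201.68) = -0.60%.
2007: real = 2908.1/1.270 = 2289.84; growth vs 2006 (2188.37) = 4.64%.
2008: real = 3232.9/1.312 = 2464.10; growth vs 2007 (2289.84) = 7.61%.

2008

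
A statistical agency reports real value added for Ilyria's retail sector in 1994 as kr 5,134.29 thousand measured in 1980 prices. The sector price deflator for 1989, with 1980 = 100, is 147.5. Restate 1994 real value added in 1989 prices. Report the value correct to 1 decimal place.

kr 7,573.1 thousand

Real value added in 1989 prices = Real value added in 1980 prices × (P_1989/P_1980) = 5134.29 × 1.475 = 7573.08.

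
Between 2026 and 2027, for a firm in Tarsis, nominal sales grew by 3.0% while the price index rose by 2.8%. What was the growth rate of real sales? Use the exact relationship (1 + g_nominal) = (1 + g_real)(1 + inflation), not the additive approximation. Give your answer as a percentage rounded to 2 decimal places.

0.19%

(1 + g_nom) = (1 + g_real)(1 + π), so g_real = 1.0300 / 1.0280 − 1 = 0.00195.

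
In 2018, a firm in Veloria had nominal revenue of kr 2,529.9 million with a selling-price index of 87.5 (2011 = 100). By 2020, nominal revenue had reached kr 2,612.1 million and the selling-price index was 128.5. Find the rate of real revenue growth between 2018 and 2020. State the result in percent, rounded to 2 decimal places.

-29.69%

Real revenue 2018 = 2529.9 / 0.875 = 2891.31.
Real revenue 2020 = 2612.1 / 1.285 = 2032.76.
Real growth = 2032.76 / 2891.31 − 1 = -0.2969.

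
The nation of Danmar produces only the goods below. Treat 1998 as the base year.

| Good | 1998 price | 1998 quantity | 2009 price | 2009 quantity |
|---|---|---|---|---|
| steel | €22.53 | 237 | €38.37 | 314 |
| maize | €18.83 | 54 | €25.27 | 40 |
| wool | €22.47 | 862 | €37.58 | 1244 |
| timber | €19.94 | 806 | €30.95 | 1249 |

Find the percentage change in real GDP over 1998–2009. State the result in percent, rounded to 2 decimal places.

Real GDP 1998 = Nominal GDP 1998 = 22.53·237 + 18.83·54 + 22.47·862 + 19.94·806 = 41797.21.
Real GDP 2009 (at 1998 prices) = 22.53·314 + 18.83·40 + 22.47·1244 + 19.94·1249 = 60685.36.
Real growth = 60685.36/41797.21 − 1 = 0.4519.

45.19%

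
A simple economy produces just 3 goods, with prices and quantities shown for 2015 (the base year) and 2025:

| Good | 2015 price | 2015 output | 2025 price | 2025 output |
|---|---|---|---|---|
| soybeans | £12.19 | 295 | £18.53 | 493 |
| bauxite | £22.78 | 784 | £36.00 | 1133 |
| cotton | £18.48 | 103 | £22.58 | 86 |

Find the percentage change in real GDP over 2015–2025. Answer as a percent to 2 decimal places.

43.02%

Real GDP 2015 = Nominal GDP 2015 = 12.19·295 + 22.78·784 + 18.48·103 = 23359.01.
Real GDP 2025 (at 2015 prices) = 12.19·493 + 22.78·1133 + 18.48·86 = 33408.69.
Real growth = 33408.69/23359.01 − 1 = 0.4302.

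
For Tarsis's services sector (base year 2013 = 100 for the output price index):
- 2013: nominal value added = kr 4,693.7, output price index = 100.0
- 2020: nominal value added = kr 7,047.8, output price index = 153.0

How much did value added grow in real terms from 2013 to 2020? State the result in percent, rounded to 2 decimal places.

-1.86%

Deflate each year: 2013 → 4693.7/1.000 = 4693.70; 2020 → 7047.8/1.530 = 4606.41.
So real value added changed by 4606.41/4693.70 − 1 = -0.0186, i.e. -1.86%.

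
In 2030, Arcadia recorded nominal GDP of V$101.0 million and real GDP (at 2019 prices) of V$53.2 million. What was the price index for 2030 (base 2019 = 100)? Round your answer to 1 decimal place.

189.8

price index = (Nominal / Real) × 100 = 101.0 / 53.2 × 100 = 189.85.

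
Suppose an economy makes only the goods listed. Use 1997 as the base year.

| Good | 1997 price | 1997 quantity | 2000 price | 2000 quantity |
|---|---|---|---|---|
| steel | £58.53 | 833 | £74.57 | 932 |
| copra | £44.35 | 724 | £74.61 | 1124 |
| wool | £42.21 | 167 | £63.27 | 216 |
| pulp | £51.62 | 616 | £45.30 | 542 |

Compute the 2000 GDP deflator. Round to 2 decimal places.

Nominal GDP 2000 = 74.57·932 + 74.61·1124 + 63.27·216 + 45.30·542 = 191579.80.
Real GDP 2000 (at 1997 prices) = 58.53·932 + 44.35·1124 + 42.21·216 + 51.62·542 = 141494.76.
Deflator = Nominal/Real × 100 = 191579.80/141494.76 × 100 = 135.397.

135.40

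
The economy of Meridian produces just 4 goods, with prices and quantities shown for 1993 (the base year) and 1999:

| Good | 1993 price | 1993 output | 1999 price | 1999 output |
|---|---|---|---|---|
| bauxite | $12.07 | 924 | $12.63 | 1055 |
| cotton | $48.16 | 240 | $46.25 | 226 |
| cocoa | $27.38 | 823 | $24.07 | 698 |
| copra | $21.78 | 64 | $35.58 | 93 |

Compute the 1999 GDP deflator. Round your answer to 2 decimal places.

98.06

Nominal GDP 1999 = 12.63·1055 + 46.25·226 + 24.07·698 + 35.58·93 = 43886.95.
Real GDP 1999 (at 1993 prices) = 12.07·1055 + 48.16·226 + 27.38·698 + 21.78·93 = 44754.79.
Deflator = Nominal/Real × 100 = 43886.95/44754.79 × 100 = 98.061.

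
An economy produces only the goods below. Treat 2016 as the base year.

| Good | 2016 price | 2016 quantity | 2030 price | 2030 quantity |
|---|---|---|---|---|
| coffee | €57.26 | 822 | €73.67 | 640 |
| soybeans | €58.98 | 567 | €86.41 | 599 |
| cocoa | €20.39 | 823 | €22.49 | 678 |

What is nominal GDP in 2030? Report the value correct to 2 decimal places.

Nominal GDP 2030 = Σ (p_2030 × q_2030) = 73.67·640 + 86.41·599 + 22.49·678 = 114156.61.

€114156.61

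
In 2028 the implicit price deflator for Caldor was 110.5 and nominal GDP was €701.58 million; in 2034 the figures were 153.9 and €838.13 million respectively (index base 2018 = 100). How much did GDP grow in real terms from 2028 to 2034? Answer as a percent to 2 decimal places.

-14.23%

Deflate each year: 2028 → 701.58/1.105 = 634.91; 2034 → 838.13/1.539 = 544.59.
So real GDP changed by 544.59/634.91 − 1 = -0.1423, i.e. -14.23%.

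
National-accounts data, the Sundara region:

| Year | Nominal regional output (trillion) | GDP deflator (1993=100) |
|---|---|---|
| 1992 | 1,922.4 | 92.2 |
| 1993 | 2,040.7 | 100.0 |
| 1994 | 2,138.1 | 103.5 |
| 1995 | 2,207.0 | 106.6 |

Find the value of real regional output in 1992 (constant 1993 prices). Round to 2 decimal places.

Real regional output 1992 = 1922.4 / 0.922 = 2085.03.

2,085.03 trillion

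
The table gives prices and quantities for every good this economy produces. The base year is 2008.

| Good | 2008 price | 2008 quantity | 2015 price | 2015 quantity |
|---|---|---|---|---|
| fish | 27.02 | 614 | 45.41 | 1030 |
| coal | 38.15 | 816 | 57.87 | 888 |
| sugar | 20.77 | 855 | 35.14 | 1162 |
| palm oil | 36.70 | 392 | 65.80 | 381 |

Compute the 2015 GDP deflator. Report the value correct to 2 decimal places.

Nominal GDP 2015 = 45.41·1030 + 57.87·888 + 35.14·1162 + 65.80·381 = 164063.34.
Real GDP 2015 (at 2008 prices) = 27.02·1030 + 38.15·888 + 20.77·1162 + 36.70·381 = 99825.24.
Deflator = Nominal/Real × 100 = 164063.34/99825.24 × 100 = 164.351.

164.35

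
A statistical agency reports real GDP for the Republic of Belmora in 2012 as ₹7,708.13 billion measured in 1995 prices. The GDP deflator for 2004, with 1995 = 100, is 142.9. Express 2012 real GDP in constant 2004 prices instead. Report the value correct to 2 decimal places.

Real GDP in 2004 prices = Real GDP in 1995 prices × (P_2004/P_1995) = 7708.13 × 1.429 = 11014.92.

₹11,014.92 billion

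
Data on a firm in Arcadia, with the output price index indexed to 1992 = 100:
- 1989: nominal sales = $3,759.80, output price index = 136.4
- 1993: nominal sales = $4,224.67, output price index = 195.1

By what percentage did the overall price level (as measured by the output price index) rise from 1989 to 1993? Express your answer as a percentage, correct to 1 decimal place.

Price-level change = 195.1 / 136.4 − 1 = 0.4304.

43.0%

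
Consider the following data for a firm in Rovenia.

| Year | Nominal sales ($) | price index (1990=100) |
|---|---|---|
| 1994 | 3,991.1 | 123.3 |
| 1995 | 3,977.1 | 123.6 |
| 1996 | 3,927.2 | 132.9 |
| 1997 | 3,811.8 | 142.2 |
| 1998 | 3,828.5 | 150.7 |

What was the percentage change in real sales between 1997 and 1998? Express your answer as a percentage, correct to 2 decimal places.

Real sales 1997 = 3811.8/1.422 = 2680.59.
Real sales 1998 = 3828.5/1.507 = 2540.48.
Change = 2540.48/2680.59 − 1 = -0.0523.

-5.23%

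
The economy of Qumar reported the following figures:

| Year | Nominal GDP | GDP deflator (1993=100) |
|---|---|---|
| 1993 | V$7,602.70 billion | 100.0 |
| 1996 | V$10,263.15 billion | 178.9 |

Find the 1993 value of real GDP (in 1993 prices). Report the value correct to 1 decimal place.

Real GDP = Nominal / (GDP deflator/100) = 7602.70 / 1.000 = 7602.70.

V$7,602.7 billion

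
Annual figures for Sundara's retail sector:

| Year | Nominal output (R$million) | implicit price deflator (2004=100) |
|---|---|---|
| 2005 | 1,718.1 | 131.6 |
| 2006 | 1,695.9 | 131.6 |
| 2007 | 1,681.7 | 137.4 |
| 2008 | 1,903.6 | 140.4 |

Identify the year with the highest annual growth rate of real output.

2008

2006: real = 1695.9/1.316 = 1288.68; growth vs 2005 (1305.55) = -1.29%.
2007: real = 1681.7/1.374 = 1223.94; growth vs 2006 (1288.68) = -5.02%.
2008: real = 1903.6/1.404 = 1355.84; growth vs 2007 (1223.94) = 10.78%.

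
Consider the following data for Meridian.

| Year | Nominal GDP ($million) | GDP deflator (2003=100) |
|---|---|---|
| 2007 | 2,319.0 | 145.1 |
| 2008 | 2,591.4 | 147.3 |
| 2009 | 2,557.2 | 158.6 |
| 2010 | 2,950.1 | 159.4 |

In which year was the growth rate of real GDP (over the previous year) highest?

2008: real = 2591.4/1.473 = 1759.27; growth vs 2007 (1598.21) = 10.08%.
2009: real = 2557.2/1.586 = 1612.36; growth vs 2008 (1759.27) = -8.35%.
2010: real = 2950.1/1.594 = 1850.75; growth vs 2009 (1612.36) = 14.79%.

2010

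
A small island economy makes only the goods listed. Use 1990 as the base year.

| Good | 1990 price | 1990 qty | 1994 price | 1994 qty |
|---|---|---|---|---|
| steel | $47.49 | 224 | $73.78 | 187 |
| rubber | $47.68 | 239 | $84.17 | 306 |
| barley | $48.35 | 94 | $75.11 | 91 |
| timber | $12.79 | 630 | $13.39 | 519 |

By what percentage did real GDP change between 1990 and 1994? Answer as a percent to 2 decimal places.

Real GDP 1990 = Nominal GDP 1990 = 47.49·224 + 47.68·239 + 48.35·94 + 12.79·630 = 34635.88.
Real GDP 1994 (at 1990 prices) = 47.49·187 + 47.68·306 + 48.35·91 + 12.79·519 = 34508.57.
Real growth = 34508.57/34635.88 − 1 = -0.0037.

-0.37%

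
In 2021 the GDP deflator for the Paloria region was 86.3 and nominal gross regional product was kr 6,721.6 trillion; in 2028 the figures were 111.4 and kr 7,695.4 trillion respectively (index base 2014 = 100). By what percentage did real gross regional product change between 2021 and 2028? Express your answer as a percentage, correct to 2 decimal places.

-11.31%

Real gross regional product 2021 = 6721.6 / 0.863 = 7788.64.
Real gross regional product 2028 = 7695.4 / 1.114 = 6907.90.
Real growth = 6907.90 / 7788.64 − 1 = -0.1131.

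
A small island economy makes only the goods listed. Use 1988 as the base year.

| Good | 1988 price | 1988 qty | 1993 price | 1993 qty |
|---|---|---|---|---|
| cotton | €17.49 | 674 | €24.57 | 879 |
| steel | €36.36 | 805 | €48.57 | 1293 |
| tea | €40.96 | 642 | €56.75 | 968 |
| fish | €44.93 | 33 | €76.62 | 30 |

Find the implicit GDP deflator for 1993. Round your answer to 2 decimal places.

136.99

Nominal GDP 1993 = 24.57·879 + 48.57·1293 + 56.75·968 + 76.62·30 = 141630.64.
Real GDP 1993 (at 1988 prices) = 17.49·879 + 36.36·1293 + 40.96·968 + 44.93·30 = 103384.37.
Deflator = Nominal/Real × 100 = 141630.64/103384.37 × 100 = 136.994.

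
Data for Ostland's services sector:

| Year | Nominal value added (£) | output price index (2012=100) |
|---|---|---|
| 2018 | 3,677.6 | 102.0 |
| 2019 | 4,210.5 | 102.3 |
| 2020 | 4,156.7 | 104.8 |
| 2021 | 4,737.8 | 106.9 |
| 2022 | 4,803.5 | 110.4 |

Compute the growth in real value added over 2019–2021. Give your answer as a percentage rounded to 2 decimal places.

7.68%

Real value added 2019 = 4210.5/1.023 = 4115.84.
Real value added 2021 = 4737.8/1.069 = 4431.99.
Change = 4431.99/4115.84 − 1 = 0.0768.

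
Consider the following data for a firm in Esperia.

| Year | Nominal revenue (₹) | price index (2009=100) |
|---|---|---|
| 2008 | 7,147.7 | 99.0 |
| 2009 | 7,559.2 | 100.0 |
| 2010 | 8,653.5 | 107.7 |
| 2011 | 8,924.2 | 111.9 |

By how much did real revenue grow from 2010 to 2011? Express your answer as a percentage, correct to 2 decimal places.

Real revenue 2010 = 8653.5/1.077 = 8034.82.
Real revenue 2011 = 8924.2/1.119 = 7975.16.
Change = 7975.16/8034.82 − 1 = -0.0074.

-0.74%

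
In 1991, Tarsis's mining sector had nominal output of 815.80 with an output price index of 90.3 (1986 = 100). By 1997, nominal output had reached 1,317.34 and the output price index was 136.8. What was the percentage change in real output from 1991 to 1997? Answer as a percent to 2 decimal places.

6.59%

Deflate each year: 1991 → 815.80/0.903 = 903.43; 1997 → 1317.34/1.368 = 962.97.
So real output changed by 962.97/903.43 − 1 = 0.0659, i.e. 6.59%.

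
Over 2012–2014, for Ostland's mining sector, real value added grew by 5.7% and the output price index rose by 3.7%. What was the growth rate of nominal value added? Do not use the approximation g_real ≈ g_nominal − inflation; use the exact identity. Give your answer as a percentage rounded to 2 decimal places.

9.61%

(1 + g_nom) = (1 + g_real)(1 + π) = 1.0570 × 1.0370 = 1.09611.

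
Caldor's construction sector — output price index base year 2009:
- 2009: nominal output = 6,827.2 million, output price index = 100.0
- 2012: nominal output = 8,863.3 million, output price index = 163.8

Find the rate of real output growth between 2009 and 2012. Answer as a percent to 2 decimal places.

Deflate each year: 2009 → 6827.2/1.000 = 6827.20; 2012 → 8863.3/1.638 = 5411.05.
So real output changed by 5411.05/6827.20 − 1 = -0.2074, i.e. -20.74%.

-20.74%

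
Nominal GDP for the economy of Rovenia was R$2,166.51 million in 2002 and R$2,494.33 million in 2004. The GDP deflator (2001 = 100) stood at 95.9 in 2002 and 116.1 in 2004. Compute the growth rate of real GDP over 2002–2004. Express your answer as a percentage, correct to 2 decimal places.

Deflate each year: 2002 → 2166.51/0.959 = 2259.13; 2004 → 2494.33/1.161 = 2148.43.
So real GDP changed by 2148.43/2259.13 − 1 = -0.0490, i.e. -4.90%.

-4.90%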